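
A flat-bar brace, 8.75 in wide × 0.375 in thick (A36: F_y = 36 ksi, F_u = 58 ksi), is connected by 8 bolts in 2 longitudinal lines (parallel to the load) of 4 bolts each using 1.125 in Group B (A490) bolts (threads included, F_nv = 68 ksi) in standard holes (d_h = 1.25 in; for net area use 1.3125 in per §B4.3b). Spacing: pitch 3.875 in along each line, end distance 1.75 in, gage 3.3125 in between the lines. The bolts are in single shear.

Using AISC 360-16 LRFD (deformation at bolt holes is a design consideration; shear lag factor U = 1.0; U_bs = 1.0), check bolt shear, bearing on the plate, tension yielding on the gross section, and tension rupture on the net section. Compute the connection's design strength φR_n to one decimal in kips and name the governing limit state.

Bolt shear: A_b = π(1.125)²/4 = 0.99402 in². φR_n = 0.75 × 68 × 0.99402 × 8 × 1 = 405.6 kips.
Bearing (0.375 in plate, F_u = 58 ksi): end bolts L_c = 1.75 − 1.25/2 = 1.125, R_n = min(1.2×1.125×0.375×58, 2.4×1.125×0.375×58) = 29.363 kips/bolt; interior L_c = 3.875 − 1.25 = 2.625, R_n = 58.725 kips/bolt. φR_n = 0.75 × (2×29.363 + 6×58.725) = 308.3 kips.
Tension yield (gross): A_g = 8.75×0.375 = 3.2813 in². φR_n = 0.90 × 36 × 3.2813 = 106.3 kips.
Tension rupture (net): A_n = (8.75 − 2×1.3125)×0.375 = 2.2969 in² (U = 1.0, A_e = A_n). φR_n = 0.75 × 58 × 2.2969 = 99.9 kips.
Governing: min(405.6, 308.3, 106.3, 99.9) = 99.9 kips → net-section rupture.

99.9 kips (net-section rupture governs)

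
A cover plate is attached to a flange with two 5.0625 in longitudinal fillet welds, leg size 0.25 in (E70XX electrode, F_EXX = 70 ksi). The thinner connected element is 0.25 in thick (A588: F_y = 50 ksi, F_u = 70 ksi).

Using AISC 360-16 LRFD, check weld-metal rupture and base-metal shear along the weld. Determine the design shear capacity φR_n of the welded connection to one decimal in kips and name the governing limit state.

56.4 kips (weld metal governs)

Weld metal: throat = 0.707×0.25 = 0.17675 in, L = 2×5.0625 = 10.125 in. φR_n = 0.75 × 0.6 × 70 × 0.17675 × 10.125 = 56.4 kips.
Base metal shear (0.25 in plate): yield φR_n = 1.0×0.6×50×0.25×10.125 = 75.9 kips; rupture φR_n = 0.75×0.6×70×0.25×10.125 = 79.7 kips; take 75.9 kips (yield).
Governing: min(56.4, 75.9) = 56.4 kips → weld metal.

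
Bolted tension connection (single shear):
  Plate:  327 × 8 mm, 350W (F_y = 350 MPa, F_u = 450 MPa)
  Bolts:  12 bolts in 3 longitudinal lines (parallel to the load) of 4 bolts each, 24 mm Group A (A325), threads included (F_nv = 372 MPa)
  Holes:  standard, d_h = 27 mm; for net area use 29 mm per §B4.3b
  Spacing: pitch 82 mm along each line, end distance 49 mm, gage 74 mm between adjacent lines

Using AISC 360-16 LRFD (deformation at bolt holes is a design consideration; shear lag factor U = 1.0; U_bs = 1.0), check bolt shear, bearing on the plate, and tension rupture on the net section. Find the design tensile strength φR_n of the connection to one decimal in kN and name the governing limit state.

Bolt shear: A_b = π(24)²/4 = 452.39 mm². φR_n = 0.75 × 372 × 452.39 × 12 × 1 = 1514.6 kN.
Bearing (8 mm plate, F_u = 450 MPa): end bolts L_c = 49 − 27/2 = 35.5, R_n = min(1.2×35.5×8×450, 2.4×24×8×450) = 153.36 kN/bolt; interior L_c = 82 − 27 = 55, R_n = 207.36 kN/bolt. φR_n = 0.75 × (3×153.36 + 9×207.36) = 1744.7 kN.
Tension rupture (net): A_n = (327 − 3×29)×8 = 1920 mm² (U = 1.0, A_e = A_n). φR_n = 0.75 × 450 × 1920 = 648.0 kN.
Governing: min(1514.6, 1744.7, 648.0) = 648.0 kN → net-section rupture.

648.0 kN (net-section rupture governs)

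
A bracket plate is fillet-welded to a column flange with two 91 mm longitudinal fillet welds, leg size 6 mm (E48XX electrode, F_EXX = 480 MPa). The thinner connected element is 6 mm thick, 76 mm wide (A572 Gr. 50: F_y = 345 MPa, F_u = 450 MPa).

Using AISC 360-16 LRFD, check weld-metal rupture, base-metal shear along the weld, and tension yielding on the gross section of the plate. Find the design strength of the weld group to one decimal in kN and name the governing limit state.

141.6 kN (gross-section yield governs)

Weld metal: throat = 0.707×6 = 4.242 mm, L = 2×91 = 182 mm. φR_n = 0.75 × 0.6 × 480 × 4.242 × 182 = 166.8 kN.
Base metal shear (6 mm plate): yield φR_n = 1.0×0.6×345×6×182 = 226.0 kN; rupture φR_n = 0.75×0.6×450×6×182 = 221.1 kN; take 221.1 kN (rupture).
Tension yield (gross): A_g = 76×6 = 456 mm². φR_n = 0.90 × 345 × 456 = 141.6 kN.
Governing: min(166.8, 221.1, 141.6) = 141.6 kN → gross-section yield.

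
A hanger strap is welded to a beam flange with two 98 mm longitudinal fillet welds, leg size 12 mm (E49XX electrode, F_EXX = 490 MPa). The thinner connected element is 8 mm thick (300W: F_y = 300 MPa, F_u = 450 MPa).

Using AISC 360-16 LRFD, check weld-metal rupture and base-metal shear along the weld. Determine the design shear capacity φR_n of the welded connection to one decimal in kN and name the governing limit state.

Weld metal: throat = 0.707×12 = 8.484 mm, L = 2×98 = 196 mm. φR_n = 0.75 × 0.6 × 490 × 8.484 × 196 = 366.7 kN.
Base metal shear (8 mm plate): yield φR_n = 1.0×0.6×300×8×196 = 282.2 kN; rupture φR_n = 0.75×0.6×450×8×196 = 317.5 kN; take 282.2 kN (yield).
Governing: min(366.7, 282.2) = 282.2 kN → base-metal shear.

282.2 kN (base-metal shear governs)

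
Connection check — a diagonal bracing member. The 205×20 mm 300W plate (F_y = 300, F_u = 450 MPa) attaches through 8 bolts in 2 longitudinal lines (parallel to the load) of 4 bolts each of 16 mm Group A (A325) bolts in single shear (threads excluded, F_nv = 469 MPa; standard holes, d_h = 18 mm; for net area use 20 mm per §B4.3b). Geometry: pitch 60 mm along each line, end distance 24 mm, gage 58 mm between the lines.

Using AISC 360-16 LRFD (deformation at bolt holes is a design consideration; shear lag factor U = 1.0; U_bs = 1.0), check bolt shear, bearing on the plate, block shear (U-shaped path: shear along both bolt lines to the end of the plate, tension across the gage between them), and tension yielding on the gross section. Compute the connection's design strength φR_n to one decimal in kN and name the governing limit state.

Bolt shear: A_b = π(16)²/4 = 201.06 mm². φR_n = 0.75 × 469 × 201.06 × 8 × 1 = 565.8 kN.
Bearing (20 mm plate, F_u = 450 MPa): end bolts L_c = 24 − 18/2 = 15, R_n = min(1.2×15×20×450, 2.4×16×20×450) = 162 kN/bolt; interior L_c = 60 − 18 = 42, R_n = 345.6 kN/bolt. φR_n = 0.75 × (2×162 + 6×345.6) = 1798.2 kN.
Block shear: shear path 2×[24+3×60] = 2×204 mm, A_gv = 8160, A_nv = 2×(204 − 3.5×20)×20 = 5360 mm²; tension across gage: (58 − 1×20)×20 = 760 mm². R_n = min(0.6×450×5360, 0.6×300×8160) + 1.0×450×760 = min(1447.2, 1468.8) + 342 = 1789.2 kN. φR_n = 0.75 × 1789.2 = 1341.9 kN.
Tension yield (gross): A_g = 205×20 = 4100 mm². φR_n = 0.90 × 300 × 4100 = 1107.0 kN.
Governing: min(565.8, 1798.2, 1341.9, 1107.0) = 565.8 kN → bolt shear.

565.8 kN (bolt shear governs)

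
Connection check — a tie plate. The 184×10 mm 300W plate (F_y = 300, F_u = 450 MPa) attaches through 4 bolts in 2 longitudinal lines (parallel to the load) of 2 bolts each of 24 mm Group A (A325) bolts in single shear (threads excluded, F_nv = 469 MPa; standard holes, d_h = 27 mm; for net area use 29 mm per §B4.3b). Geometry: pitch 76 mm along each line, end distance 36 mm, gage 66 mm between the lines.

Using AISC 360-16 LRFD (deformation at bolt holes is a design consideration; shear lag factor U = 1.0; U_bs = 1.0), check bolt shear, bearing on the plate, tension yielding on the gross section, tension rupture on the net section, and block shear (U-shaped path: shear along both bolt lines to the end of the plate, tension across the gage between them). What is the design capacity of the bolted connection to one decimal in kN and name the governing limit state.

402.3 kN (block shear governs)

Bolt shear: A_b = π(24)²/4 = 452.39 mm². φR_n = 0.75 × 469 × 452.39 × 4 × 1 = 636.5 kN.
Bearing (10 mm plate, F_u = 450 MPa): end bolts L_c = 36 − 27/2 = 22.5, R_n = min(1.2×22.5×10×450, 2.4×24×10×450) = 121.5 kN/bolt; interior L_c = 76 − 27 = 49, R_n = 259.2 kN/bolt. φR_n = 0.75 × (2×121.5 + 2×259.2) = 571.1 kN.
Tension yield (gross): A_g = 184×10 = 1840 mm². φR_n = 0.90 × 300 × 1840 = 496.8 kN.
Tension rupture (net): A_n = (184 − 2×29)×10 = 1260 mm² (U = 1.0, A_e = A_n). φR_n = 0.75 × 450 × 1260 = 425.3 kN.
Block shear: shear path 2×[36+1×76] = 2×112 mm, A_gv = 2240, A_nv = 2×(112 − 1.5×29)×10 = 1370 mm²; tension across gage: (66 − 1×29)×10 = 370 mm². R_n = min(0.6×450×1370, 0.6×300×2240) + 1.0×450×370 = min(369.9, 403.2) + 166.5 = 536.4 kN. φR_n = 0.75 × 536.4 = 402.3 kN.
Governing: min(636.5, 571.1, 496.8, 425.3, 402.3) = 402.3 kN → block shear.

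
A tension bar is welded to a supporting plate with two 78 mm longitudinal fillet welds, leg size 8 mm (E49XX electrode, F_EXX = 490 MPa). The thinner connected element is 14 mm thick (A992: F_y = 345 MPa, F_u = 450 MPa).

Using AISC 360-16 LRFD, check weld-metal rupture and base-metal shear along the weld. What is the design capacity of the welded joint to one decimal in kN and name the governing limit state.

Weld metal: throat = 0.707×8 = 5.656 mm, L = 2×78 = 156 mm. φR_n = 0.75 × 0.6 × 490 × 5.656 × 156 = 194.6 kN.
Base metal shear (14 mm plate): yield φR_n = 1.0×0.6×345×14×156 = 452.1 kN; rupture φR_n = 0.75×0.6×450×14×156 = 442.3 kN; take 442.3 kN (rupture).
Governing: min(194.6, 442.3) = 194.6 kN → weld metal.

194.6 kN (weld metal governs)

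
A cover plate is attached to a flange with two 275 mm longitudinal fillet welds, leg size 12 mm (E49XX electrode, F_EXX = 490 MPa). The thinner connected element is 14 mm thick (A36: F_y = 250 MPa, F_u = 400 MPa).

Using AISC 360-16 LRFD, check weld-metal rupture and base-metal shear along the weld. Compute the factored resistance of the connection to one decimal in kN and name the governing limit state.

Weld metal: throat = 0.707×12 = 8.484 mm, L = 2×275 = 550 mm. φR_n = 0.75 × 0.6 × 490 × 8.484 × 550 = 1028.9 kN.
Base metal shear (14 mm plate): yield φR_n = 1.0×0.6×250×14×550 = 1155.0 kN; rupture φR_n = 0.75×0.6×400×14×550 = 1386.0 kN; take 1155.0 kN (yield).
Governing: min(1028.9, 1155.0) = 1028.9 kN → weld metal.

1028.9 kN (weld metal governs)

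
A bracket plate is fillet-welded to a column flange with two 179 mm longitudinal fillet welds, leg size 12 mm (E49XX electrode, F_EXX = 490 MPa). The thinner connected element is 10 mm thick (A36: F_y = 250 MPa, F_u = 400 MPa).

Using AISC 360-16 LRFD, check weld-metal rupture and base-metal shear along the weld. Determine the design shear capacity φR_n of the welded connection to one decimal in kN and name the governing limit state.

537.0 kN (base-metal shear governs)

Weld metal: throat = 0.707×12 = 8.484 mm, L = 2×179 = 358 mm. φR_n = 0.75 × 0.6 × 490 × 8.484 × 358 = 669.7 kN.
Base metal shear (10 mm plate): yield φR_n = 1.0×0.6×250×10×358 = 537.0 kN; rupture φR_n = 0.75×0.6×400×10×358 = 644.4 kN; take 537.0 kN (yield).
Governing: min(669.7, 537.0) = 537.0 kN → base-metal shear.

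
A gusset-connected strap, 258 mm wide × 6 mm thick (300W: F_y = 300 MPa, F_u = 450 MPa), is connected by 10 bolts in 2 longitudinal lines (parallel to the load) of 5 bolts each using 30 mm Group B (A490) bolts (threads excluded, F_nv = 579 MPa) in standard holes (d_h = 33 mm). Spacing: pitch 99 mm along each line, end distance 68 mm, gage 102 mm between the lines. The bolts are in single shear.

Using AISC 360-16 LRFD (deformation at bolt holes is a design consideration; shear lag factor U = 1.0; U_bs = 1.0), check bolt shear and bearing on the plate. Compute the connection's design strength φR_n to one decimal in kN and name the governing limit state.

Bolt shear: A_b = π(30)²/4 = 706.86 mm². φR_n = 0.75 × 579 × 706.86 × 10 × 1 = 3069.5 kN.
Bearing (6 mm plate, F_u = 450 MPa): end bolts L_c = 68 − 33/2 = 51.5, R_n = min(1.2×51.5×6×450, 2.4×30×6×450) = 166.86 kN/bolt; interior L_c = 99 − 33 = 66, R_n = 194.4 kN/bolt. φR_n = 0.75 × (2×166.86 + 8×194.4) = 1416.7 kN.
Governing: min(3069.5, 1416.7) = 1416.7 kN → bearing.

1416.7 kN (bearing governs)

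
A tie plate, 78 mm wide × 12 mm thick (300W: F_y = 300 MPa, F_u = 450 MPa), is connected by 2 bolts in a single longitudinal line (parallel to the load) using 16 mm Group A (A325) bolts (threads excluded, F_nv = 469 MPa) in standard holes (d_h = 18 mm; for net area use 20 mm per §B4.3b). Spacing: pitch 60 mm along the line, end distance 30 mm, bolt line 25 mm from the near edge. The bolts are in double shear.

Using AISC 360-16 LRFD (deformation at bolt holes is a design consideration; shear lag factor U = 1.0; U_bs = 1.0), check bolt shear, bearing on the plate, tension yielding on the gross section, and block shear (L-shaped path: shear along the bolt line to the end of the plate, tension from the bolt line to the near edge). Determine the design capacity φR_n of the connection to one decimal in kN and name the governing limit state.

206.6 kN (block shear governs)

Bolt shear: A_b = π(16)²/4 = 201.06 mm². φR_n = 0.75 × 469 × 201.06 × 2 × 2 = 282.9 kN.
Bearing (12 mm plate, F_u = 450 MPa): end bolts L_c = 30 − 18/2 = 21, R_n = min(1.2×21×12×450, 2.4×16×12×450) = 136.08 kN/bolt; interior L_c = 60 − 18 = 42, R_n = 207.36 kN/bolt. φR_n = 0.75 × (1×136.08 + 1×207.36) = 257.6 kN.
Tension yield (gross): A_g = 78×12 = 936 mm². φR_n = 0.90 × 300 × 936 = 252.7 kN.
Block shear: shear path 1×[30+1×60] = 1×90 mm, A_gv = 1080, A_nv = 1×(90 − 1.5×20)×12 = 720 mm²; tension to near edge: (25 − 0.5×20)×12 = 180 mm². R_n = min(0.6×450×720, 0.6×300×1080) + 1.0×450×180 = min(194.4, 194.4) + 81 = 275.4 kN. φR_n = 0.75 × 275.4 = 206.6 kN.
Governing: min(282.9, 257.6, 252.7, 206.6) = 206.6 kN → block shear.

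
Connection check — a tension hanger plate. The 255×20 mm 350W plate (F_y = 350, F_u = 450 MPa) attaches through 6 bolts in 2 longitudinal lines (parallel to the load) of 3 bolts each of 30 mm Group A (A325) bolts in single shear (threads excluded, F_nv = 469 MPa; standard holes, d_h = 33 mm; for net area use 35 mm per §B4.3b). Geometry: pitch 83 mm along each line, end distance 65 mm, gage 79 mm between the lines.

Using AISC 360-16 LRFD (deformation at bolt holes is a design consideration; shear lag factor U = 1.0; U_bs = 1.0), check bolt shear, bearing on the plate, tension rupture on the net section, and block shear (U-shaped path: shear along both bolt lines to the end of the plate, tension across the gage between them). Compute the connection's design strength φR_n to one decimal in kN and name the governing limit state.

Bolt shear: A_b = π(30)²/4 = 706.86 mm². φR_n = 0.75 × 469 × 706.86 × 6 × 1 = 1491.8 kN.
Bearing (20 mm plate, F_u = 450 MPa): end bolts L_c = 65 − 33/2 = 48.5, R_n = min(1.2×48.5×20×450, 2.4×30×20×450) = 523.8 kN/bolt; interior L_c = 83 − 33 = 50, R_n = 540 kN/bolt. φR_n = 0.75 × (2×523.8 + 4×540) = 2405.7 kN.
Tension rupture (net): A_n = (255 − 2×35)×20 = 3700 mm² (U = 1.0, A_e = A_n). φR_n = 0.75 × 450 × 3700 = 1248.8 kN.
Block shear: shear path 2×[65+2×83] = 2×231 mm, A_gv = 9240, A_nv = 2×(231 − 2.5×35)×20 = 5740 mm²; tension across gage: (79 − 1×35)×20 = 880 mm². R_n = min(0.6×450×5740, 0.6×350×9240) + 1.0×450×880 = min(1549.8, 1940.4) + 396 = 1945.8 kN. φR_n = 0.75 × 1945.8 = 1459.4 kN.
Governing: min(1491.8, 2405.7, 1248.8, 1459.4) = 1248.8 kN → net-section rupture.

1248.8 kN (net-section rupture governs)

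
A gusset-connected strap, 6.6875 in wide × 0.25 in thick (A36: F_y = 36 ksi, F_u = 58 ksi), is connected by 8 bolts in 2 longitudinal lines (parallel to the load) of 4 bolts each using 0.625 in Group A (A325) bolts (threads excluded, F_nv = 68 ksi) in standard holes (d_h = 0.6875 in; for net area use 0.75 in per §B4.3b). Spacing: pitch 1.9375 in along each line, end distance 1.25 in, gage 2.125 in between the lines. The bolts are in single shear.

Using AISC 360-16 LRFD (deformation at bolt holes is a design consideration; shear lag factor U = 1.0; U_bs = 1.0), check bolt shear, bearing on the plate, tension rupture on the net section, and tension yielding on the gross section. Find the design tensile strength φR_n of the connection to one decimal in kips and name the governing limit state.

Bolt shear: A_b = π(0.625)²/4 = 0.3068 in². φR_n = 0.75 × 68 × 0.3068 × 8 × 1 = 125.2 kips.
Bearing (0.25 in plate, F_u = 58 ksi): end bolts L_c = 1.25 − 0.6875/2 = 0.90625, R_n = min(1.2×0.90625×0.25×58, 2.4×0.625×0.25×58) = 15.769 kips/bolt; interior L_c = 1.9375 − 0.6875 = 1.25, R_n = 21.75 kips/bolt. φR_n = 0.75 × (2×15.769 + 6×21.75) = 121.5 kips.
Tension rupture (net): A_n = (6.6875 − 2×0.75)×0.25 = 1.2969 in² (U = 1.0, A_e = A_n). φR_n = 0.75 × 58 × 1.2969 = 56.4 kips.
Tension yield (gross): A_g = 6.6875×0.25 = 1.6719 in². φR_n = 0.90 × 36 × 1.6719 = 54.2 kips.
Governing: min(125.2, 121.5, 56.4, 54.2) = 54.2 kips → gross-section yield.

54.2 kips (gross-section yield governs)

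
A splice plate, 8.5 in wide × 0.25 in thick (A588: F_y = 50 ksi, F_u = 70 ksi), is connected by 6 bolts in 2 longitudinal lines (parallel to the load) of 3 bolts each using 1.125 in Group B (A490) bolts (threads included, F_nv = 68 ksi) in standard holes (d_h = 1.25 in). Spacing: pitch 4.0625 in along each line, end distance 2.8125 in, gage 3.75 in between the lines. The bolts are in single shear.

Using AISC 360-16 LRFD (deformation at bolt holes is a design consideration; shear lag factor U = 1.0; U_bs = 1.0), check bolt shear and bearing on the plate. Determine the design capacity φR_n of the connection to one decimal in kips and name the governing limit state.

Bolt shear: A_b = π(1.125)²/4 = 0.99402 in². φR_n = 0.75 × 68 × 0.99402 × 6 × 1 = 304.2 kips.
Bearing (0.25 in plate, F_u = 70 ksi): end bolts L_c = 2.8125 − 1.25/2 = 2.1875, R_n = min(1.2×2.1875×0.25×70, 2.4×1.125×0.25×70) = 45.938 kips/bolt; interior L_c = 4.0625 − 1.25 = 2.8125, R_n = 47.25 kips/bolt. φR_n = 0.75 × (2×45.938 + 4×47.25) = 210.7 kips.
Governing: min(304.2, 210.7) = 210.7 kips → bearing.

210.7 kips (bearing governs)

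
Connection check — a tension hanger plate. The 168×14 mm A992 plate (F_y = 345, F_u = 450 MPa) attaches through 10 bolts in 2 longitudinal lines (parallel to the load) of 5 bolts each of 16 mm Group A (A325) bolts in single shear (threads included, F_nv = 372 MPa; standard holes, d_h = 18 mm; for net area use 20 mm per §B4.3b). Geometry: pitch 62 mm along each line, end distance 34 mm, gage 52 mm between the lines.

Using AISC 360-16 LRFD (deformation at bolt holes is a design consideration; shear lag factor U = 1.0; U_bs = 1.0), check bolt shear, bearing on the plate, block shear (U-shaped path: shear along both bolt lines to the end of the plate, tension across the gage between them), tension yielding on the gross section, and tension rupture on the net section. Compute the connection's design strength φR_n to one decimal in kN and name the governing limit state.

Bolt shear: A_b = π(16)²/4 = 201.06 mm². φR_n = 0.75 × 372 × 201.06 × 10 × 1 = 561.0 kN.
Bearing (14 mm plate, F_u = 450 MPa): end bolts L_c = 34 − 18/2 = 25, R_n = min(1.2×25×14×450, 2.4×16×14×450) = 189 kN/bolt; interior L_c = 62 − 18 = 44, R_n = 241.92 kN/bolt. φR_n = 0.75 × (2×189 + 8×241.92) = 1735.0 kN.
Block shear: shear path 2×[34+4×62] = 2×282 mm, A_gv = 7896, A_nv = 2×(282 − 4.5×20)×14 = 5376 mm²; tension across gage: (52 − 1×20)×14 = 448 mm². R_n = min(0.6×450×5376, 0.6×345×7896) + 1.0×450×448 = min(1451.5, 1634.5) + 201.6 = 1653.1 kN. φR_n = 0.75 × 1653.1 = 1239.8 kN.
Tension yield (gross): A_g = 168×14 = 2352 mm². φR_n = 0.90 × 345 × 2352 = 730.3 kN.
Tension rupture (net): A_n = (168 − 2×20)×14 = 1792 mm² (U = 1.0, A_e = A_n). φR_n = 0.75 × 450 × 1792 = 604.8 kN.
Governing: min(561.0, 1735.0, 1239.8, 730.3, 604.8) = 561.0 kN → bolt shear.

561.0 kN (bolt shear governs)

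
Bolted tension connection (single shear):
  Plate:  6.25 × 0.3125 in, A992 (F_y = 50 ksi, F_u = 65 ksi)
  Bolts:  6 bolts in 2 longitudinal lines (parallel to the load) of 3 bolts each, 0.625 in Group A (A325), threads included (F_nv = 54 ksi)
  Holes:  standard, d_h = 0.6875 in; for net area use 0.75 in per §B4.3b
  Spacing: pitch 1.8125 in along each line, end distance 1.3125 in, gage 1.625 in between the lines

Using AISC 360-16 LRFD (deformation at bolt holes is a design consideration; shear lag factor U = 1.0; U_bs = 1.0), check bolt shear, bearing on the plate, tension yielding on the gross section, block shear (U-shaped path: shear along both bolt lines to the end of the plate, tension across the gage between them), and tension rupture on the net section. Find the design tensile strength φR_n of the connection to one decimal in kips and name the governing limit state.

Bolt shear: A_b = π(0.625)²/4 = 0.3068 in². φR_n = 0.75 × 54 × 0.3068 × 6 × 1 = 74.6 kips.
Bearing (0.3125 in plate, F_u = 65 ksi): end bolts L_c = 1.3125 − 0.6875/2 = 0.96875, R_n = min(1.2×0.96875×0.3125×65, 2.4×0.625×0.3125×65) = 23.613 kips/bolt; interior L_c = 1.8125 − 0.6875 = 1.125, R_n = 27.422 kips/bolt. φR_n = 0.75 × (2×23.613 + 4×27.422) = 117.7 kips.
Tension yield (gross): A_g = 6.25×0.3125 = 1.9531 in². φR_n = 0.90 × 50 × 1.9531 = 87.9 kips.
Block shear: shear path 2×[1.3125+2×1.8125] = 2×4.9375 in, A_gv = 3.0859, A_nv = 2×(4.9375 − 2.5×0.75)×0.3125 = 1.9141 in²; tension across gage: (1.625 − 1×0.75)×0.3125 = 0.27344 in². R_n = min(0.6×65×1.9141, 0.6×50×3.0859) + 1.0×65×0.27344 = min(74.65, 92.577) + 17.774 = 92.424 kips. φR_n = 0.75 × 92.424 = 69.3 kips.
Tension rupture (net): A_n = (6.25 − 2×0.75)×0.3125 = 1.4844 in² (U = 1.0, A_e = A_n). φR_n = 0.75 × 65 × 1.4844 = 72.4 kips.
Governing: min(74.6, 117.7, 87.9, 69.3, 72.4) = 69.3 kips → block shear.

69.3 kips (block shear governs)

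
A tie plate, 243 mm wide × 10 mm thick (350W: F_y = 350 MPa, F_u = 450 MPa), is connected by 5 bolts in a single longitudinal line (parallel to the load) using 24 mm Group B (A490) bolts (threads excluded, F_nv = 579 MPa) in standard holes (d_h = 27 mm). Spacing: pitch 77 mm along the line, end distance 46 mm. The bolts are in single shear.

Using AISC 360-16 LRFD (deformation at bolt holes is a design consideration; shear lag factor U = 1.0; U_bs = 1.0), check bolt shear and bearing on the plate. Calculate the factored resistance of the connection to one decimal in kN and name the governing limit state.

909.2 kN (bearing governs)

Bolt shear: A_b = π(24)²/4 = 452.39 mm². φR_n = 0.75 × 579 × 452.39 × 5 × 1 = 982.3 kN.
Bearing (10 mm plate, F_u = 450 MPa): end bolts L_c = 46 − 27/2 = 32.5, R_n = min(1.2×32.5×10×450, 2.4×24×10×450) = 175.5 kN/bolt; interior L_c = 77 − 27 = 50, R_n = 259.2 kN/bolt. φR_n = 0.75 × (1×175.5 + 4×259.2) = 909.2 kN.
Governing: min(982.3, 909.2) = 909.2 kN → bearing.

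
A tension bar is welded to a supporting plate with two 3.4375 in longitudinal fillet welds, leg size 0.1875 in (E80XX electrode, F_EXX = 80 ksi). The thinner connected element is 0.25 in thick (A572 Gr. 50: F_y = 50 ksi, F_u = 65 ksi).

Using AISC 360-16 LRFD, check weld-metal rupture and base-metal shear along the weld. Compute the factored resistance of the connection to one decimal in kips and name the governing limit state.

Weld metal: throat = 0.707×0.1875 = 0.13256 in, L = 2×3.4375 = 6.875 in. φR_n = 0.75 × 0.6 × 80 × 0.13256 × 6.875 = 32.8 kips.
Base metal shear (0.25 in plate): yield φR_n = 1.0×0.6×50×0.25×6.875 = 51.6 kips; rupture φR_n = 0.75×0.6×65×0.25×6.875 = 50.3 kips; take 50.3 kips (rupture).
Governing: min(32.8, 50.3) = 32.8 kips → weld metal.

32.8 kips (weld metal governs)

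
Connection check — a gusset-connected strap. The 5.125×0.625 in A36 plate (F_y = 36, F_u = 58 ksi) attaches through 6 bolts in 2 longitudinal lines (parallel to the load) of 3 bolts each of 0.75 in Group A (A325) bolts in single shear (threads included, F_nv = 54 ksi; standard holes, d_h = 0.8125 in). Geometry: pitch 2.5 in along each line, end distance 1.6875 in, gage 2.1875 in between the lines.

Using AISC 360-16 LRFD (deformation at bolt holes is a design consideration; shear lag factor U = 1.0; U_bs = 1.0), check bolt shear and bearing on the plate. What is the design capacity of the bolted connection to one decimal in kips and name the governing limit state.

107.4 kips (bolt shear governs)

Bolt shear: A_b = π(0.75)²/4 = 0.44179 in². φR_n = 0.75 × 54 × 0.44179 × 6 × 1 = 107.4 kips.
Bearing (0.625 in plate, F_u = 58 ksi): end bolts L_c = 1.6875 − 0.8125/2 = 1.28125, R_n = min(1.2×1.28125×0.625×58, 2.4×0.75×0.625×58) = 55.734 kips/bolt; interior L_c = 2.5 − 0.8125 = 1.6875, R_n = 65.25 kips/bolt. φR_n = 0.75 × (2×55.734 + 4×65.25) = 279.4 kips.
Governing: min(107.4, 279.4) = 107.4 kips → bolt shear.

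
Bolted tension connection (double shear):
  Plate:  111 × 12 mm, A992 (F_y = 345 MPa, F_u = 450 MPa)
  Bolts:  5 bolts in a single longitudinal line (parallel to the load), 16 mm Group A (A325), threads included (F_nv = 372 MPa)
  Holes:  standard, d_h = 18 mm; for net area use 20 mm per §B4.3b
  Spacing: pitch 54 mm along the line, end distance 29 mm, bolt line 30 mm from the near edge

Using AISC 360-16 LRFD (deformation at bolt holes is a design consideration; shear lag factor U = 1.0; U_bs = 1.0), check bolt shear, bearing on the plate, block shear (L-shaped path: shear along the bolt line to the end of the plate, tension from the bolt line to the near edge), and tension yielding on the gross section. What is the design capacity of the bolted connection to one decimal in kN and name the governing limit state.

413.6 kN (gross-section yield governs)

Bolt shear: A_b = π(16)²/4 = 201.06 mm². φR_n = 0.75 × 372 × 201.06 × 5 × 2 = 561.0 kN.
Bearing (12 mm plate, F_u = 450 MPa): end bolts L_c = 29 − 18/2 = 20, R_n = min(1.2×20×12×450, 2.4×16×12×450) = 129.6 kN/bolt; interior L_c = 54 − 18 = 36, R_n = 207.36 kN/bolt. φR_n = 0.75 × (1×129.6 + 4×207.36) = 719.3 kN.
Block shear: shear path 1×[29+4×54] = 1×245 mm, A_gv = 2940, A_nv = 1×(245 − 4.5×20)×12 = 1860 mm²; tension to near edge: (30 − 0.5×20)×12 = 240 mm². R_n = min(0.6×450×1860, 0.6×345×2940) + 1.0×450×240 = min(502.2, 608.58) + 108 = 610.2 kN. φR_n = 0.75 × 610.2 = 457.7 kN.
Tension yield (gross): A_g = 111×12 = 1332 mm². φR_n = 0.90 × 345 × 1332 = 413.6 kN.
Governing: min(561.0, 719.3, 457.7, 413.6) = 413.6 kN → gross-section yield.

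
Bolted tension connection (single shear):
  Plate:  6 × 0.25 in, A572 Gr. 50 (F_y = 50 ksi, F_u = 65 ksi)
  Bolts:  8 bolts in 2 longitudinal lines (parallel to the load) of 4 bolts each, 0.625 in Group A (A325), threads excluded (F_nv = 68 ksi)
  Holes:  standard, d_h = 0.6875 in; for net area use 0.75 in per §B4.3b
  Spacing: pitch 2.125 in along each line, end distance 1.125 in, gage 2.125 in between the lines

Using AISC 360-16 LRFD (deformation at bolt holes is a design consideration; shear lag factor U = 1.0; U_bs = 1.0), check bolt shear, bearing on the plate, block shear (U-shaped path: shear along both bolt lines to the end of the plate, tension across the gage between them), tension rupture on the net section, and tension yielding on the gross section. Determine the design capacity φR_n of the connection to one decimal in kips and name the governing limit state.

54.8 kips (net-section rupture governs)

Bolt shear: A_b = π(0.625)²/4 = 0.3068 in². φR_n = 0.75 × 68 × 0.3068 × 8 × 1 = 125.2 kips.
Bearing (0.25 in plate, F_u = 65 ksi): end bolts L_c = 1.125 − 0.6875/2 = 0.78125, R_n = min(1.2×0.78125×0.25×65, 2.4×0.625×0.25×65) = 15.234 kips/bolt; interior L_c = 2.125 − 0.6875 = 1.4375, R_n = 24.375 kips/bolt. φR_n = 0.75 × (2×15.234 + 6×24.375) = 132.5 kips.
Block shear: shear path 2×[1.125+3×2.125] = 2×7.5 in, A_gv = 3.75, A_nv = 2×(7.5 − 3.5×0.75)×0.25 = 2.4375 in²; tension across gage: (2.125 − 1×0.75)×0.25 = 0.34375 in². R_n = min(0.6×65×2.4375, 0.6×50×3.75) + 1.0×65×0.34375 = min(95.063, 112.5) + 22.344 = 117.41 kips. φR_n = 0.75 × 117.41 = 88.1 kips.
Tension rupture (net): A_n = (6 − 2×0.75)×0.25 = 1.125 in² (U = 1.0, A_e = A_n). φR_n = 0.75 × 65 × 1.125 = 54.8 kips.
Tension yield (gross): A_g = 6×0.25 = 1.5 in². φR_n = 0.90 × 50 × 1.5 = 67.5 kips.
Governing: min(125.2, 132.5, 88.1, 54.8, 67.5) = 54.8 kips → net-section rupture.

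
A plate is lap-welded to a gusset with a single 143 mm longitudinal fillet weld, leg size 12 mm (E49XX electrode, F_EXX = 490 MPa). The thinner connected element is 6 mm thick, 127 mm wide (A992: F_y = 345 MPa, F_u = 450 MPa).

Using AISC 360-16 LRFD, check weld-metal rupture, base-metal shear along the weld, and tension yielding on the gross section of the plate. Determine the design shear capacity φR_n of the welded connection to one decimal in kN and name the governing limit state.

173.7 kN (base-metal shear governs)

Weld metal: throat = 0.707×12 = 8.484 mm, L = 143 mm. φR_n = 0.75 × 0.6 × 490 × 8.484 × 143 = 267.5 kN.
Base metal shear (6 mm plate): yield φR_n = 1.0×0.6×345×6×143 = 177.6 kN; rupture φR_n = 0.75×0.6×450×6×143 = 173.7 kN; take 173.7 kN (rupture).
Tension yield (gross): A_g = 127×6 = 762 mm². φR_n = 0.90 × 345 × 762 = 236.6 kN.
Governing: min(267.5, 173.7, 236.6) = 173.7 kN → base-metal shear.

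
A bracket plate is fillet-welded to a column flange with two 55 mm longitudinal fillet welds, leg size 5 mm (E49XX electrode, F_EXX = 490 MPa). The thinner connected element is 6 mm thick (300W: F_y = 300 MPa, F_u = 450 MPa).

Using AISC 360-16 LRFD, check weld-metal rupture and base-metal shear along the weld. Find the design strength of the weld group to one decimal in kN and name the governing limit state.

85.7 kN (weld metal governs)

Weld metal: throat = 0.707×5 = 3.535 mm, L = 2×55 = 110 mm. φR_n = 0.75 × 0.6 × 490 × 3.535 × 110 = 85.7 kN.
Base metal shear (6 mm plate): yield φR_n = 1.0×0.6×300×6×110 = 118.8 kN; rupture φR_n = 0.75×0.6×450×6×110 = 133.7 kN; take 118.8 kN (yield).
Governing: min(85.7, 118.8) = 85.7 kN → weld metal.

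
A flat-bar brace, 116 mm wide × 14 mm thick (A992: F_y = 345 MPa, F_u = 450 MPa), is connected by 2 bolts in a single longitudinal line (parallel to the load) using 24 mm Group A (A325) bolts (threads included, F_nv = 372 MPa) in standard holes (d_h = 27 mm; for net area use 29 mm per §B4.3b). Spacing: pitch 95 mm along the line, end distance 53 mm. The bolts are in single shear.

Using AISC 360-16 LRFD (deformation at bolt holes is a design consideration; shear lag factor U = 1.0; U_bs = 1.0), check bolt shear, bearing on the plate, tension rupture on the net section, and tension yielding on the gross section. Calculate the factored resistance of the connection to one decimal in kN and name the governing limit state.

252.4 kN (bolt shear governs)

Bolt shear: A_b = π(24)²/4 = 452.39 mm². φR_n = 0.75 × 372 × 452.39 × 2 × 1 = 252.4 kN.
Bearing (14 mm plate, F_u = 450 MPa): end bolts L_c = 53 − 27/2 = 39.5, R_n = min(1.2×39.5×14×450, 2.4×24×14×450) = 298.62 kN/bolt; interior L_c = 95 − 27 = 68, R_n = 362.88 kN/bolt. φR_n = 0.75 × (1×298.62 + 1×362.88) = 496.1 kN.
Tension rupture (net): A_n = (116 − 1×29)×14 = 1218 mm² (U = 1.0, A_e = A_n). φR_n = 0.75 × 450 × 1218 = 411.1 kN.
Tension yield (gross): A_g = 116×14 = 1624 mm². φR_n = 0.90 × 345 × 1624 = 504.3 kN.
Governing: min(252.4, 496.1, 411.1, 504.3) = 252.4 kN → bolt shear.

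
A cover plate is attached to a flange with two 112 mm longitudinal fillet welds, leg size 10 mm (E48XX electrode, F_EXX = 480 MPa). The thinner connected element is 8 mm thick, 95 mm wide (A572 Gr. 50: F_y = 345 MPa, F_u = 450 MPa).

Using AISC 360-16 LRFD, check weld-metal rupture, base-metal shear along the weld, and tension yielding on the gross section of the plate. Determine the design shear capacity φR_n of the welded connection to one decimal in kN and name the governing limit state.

Weld metal: throat = 0.707×10 = 7.07 mm, L = 2×112 = 224 mm. φR_n = 0.75 × 0.6 × 480 × 7.07 × 224 = 342.1 kN.
Base metal shear (8 mm plate): yield φR_n = 1.0×0.6×345×8×224 = 370.9 kN; rupture φR_n = 0.75×0.6×450×8×224 = 362.9 kN; take 362.9 kN (rupture).
Tension yield (gross): A_g = 95×8 = 760 mm². φR_n = 0.90 × 345 × 760 = 236.0 kN.
Governing: min(342.1, 362.9, 236.0) = 236.0 kN → gross-section yield.

236.0 kN (gross-section yield governs)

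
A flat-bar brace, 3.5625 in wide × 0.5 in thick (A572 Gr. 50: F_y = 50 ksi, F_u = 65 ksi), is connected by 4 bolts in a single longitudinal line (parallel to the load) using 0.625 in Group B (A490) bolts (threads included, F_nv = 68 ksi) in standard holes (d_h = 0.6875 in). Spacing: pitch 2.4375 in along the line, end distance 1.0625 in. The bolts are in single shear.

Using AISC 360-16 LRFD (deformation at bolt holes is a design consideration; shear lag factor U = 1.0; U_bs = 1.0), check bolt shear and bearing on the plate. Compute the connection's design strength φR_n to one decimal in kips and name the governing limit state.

Bolt shear: A_b = π(0.625)²/4 = 0.3068 in². φR_n = 0.75 × 68 × 0.3068 × 4 × 1 = 62.6 kips.
Bearing (0.5 in plate, F_u = 65 ksi): end bolts L_c = 1.0625 − 0.6875/2 = 0.71875, R_n = min(1.2×0.71875×0.5×65, 2.4×0.625×0.5×65) = 28.031 kips/bolt; interior L_c = 2.4375 − 0.6875 = 1.75, R_n = 48.75 kips/bolt. φR_n = 0.75 × (1×28.031 + 3×48.75) = 130.7 kips.
Governing: min(62.6, 130.7) = 62.6 kips → bolt shear.

62.6 kips (bolt shear governs)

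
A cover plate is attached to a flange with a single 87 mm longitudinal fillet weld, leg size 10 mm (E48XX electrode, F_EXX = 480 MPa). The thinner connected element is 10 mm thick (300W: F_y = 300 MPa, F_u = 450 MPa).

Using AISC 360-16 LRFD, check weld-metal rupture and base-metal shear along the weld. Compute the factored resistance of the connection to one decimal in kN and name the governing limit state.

132.9 kN (weld metal governs)

Weld metal: throat = 0.707×10 = 7.07 mm, L = 87 mm. φR_n = 0.75 × 0.6 × 480 × 7.07 × 87 = 132.9 kN.
Base metal shear (10 mm plate): yield φR_n = 1.0×0.6×300×10×87 = 156.6 kN; rupture φR_n = 0.75×0.6×450×10×87 = 176.2 kN; take 156.6 kN (yield).
Governing: min(132.9, 156.6) = 132.9 kN → weld metal.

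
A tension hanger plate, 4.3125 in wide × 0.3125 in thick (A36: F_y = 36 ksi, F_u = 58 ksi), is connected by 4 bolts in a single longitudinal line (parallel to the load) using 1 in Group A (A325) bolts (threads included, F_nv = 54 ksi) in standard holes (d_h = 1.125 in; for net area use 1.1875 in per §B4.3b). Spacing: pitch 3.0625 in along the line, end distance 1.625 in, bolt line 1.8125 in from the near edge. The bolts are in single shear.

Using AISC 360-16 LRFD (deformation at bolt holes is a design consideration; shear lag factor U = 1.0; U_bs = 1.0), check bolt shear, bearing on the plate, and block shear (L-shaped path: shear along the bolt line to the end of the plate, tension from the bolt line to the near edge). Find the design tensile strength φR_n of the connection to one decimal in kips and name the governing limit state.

70.9 kips (block shear governs)

Bolt shear: A_b = π(1)²/4 = 0.7854 in². φR_n = 0.75 × 54 × 0.7854 × 4 × 1 = 127.2 kips.
Bearing (0.3125 in plate, F_u = 58 ksi): end bolts L_c = 1.625 − 1.125/2 = 1.0625, R_n = min(1.2×1.0625×0.3125×58, 2.4×1×0.3125×58) = 23.109 kips/bolt; interior L_c = 3.0625 − 1.125 = 1.9375, R_n = 42.141 kips/bolt. φR_n = 0.75 × (1×23.109 + 3×42.141) = 112.1 kips.
Block shear: shear path 1×[1.625+3×3.0625] = 1×10.8125 in, A_gv = 3.3789, A_nv = 1×(10.8125 − 3.5×1.1875)×0.3125 = 2.0801 in²; tension to near edge: (1.8125 − 0.5×1.1875)×0.3125 = 0.38086 in². R_n = min(0.6×58×2.0801, 0.6×36×3.3789) + 1.0×58×0.38086 = min(72.387, 72.984) + 22.09 = 94.477 kips. φR_n = 0.75 × 94.477 = 70.9 kips.
Governing: min(127.2, 112.1, 70.9) = 70.9 kips → block shear.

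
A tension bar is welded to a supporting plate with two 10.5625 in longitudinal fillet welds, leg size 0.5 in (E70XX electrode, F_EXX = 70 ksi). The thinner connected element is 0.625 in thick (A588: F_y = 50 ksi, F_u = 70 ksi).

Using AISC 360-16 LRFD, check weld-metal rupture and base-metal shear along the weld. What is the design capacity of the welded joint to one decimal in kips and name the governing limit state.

235.2 kips (weld metal governs)

Weld metal: throat = 0.707×0.5 = 0.3535 in, L = 2×10.5625 = 21.125 in. φR_n = 0.75 × 0.6 × 70 × 0.3535 × 21.125 = 235.2 kips.
Base metal shear (0.625 in plate): yield φR_n = 1.0×0.6×50×0.625×21.125 = 396.1 kips; rupture φR_n = 0.75×0.6×70×0.625×21.125 = 415.9 kips; take 396.1 kips (yield).
Governing: min(235.2, 396.1) = 235.2 kips → weld metal.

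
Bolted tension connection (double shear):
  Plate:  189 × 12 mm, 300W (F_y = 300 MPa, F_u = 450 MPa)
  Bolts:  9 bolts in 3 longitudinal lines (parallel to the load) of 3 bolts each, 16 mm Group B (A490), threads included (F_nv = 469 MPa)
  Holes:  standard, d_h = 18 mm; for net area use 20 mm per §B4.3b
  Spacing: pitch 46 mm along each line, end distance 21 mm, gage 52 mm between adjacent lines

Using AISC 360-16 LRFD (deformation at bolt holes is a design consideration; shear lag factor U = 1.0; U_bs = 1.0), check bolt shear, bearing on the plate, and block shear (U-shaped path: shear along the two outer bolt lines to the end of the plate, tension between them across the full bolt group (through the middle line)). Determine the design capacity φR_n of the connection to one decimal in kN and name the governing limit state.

565.4 kN (block shear governs)

Bolt shear: A_b = π(16)²/4 = 201.06 mm². φR_n = 0.75 × 469 × 201.06 × 9 × 2 = 1273.0 kN.
Bearing (12 mm plate, F_u = 450 MPa): end bolts L_c = 21 − 18/2 = 12, R_n = min(1.2×12×12×450, 2.4×16×12×450) = 77.76 kN/bolt; interior L_c = 46 − 18 = 28, R_n = 181.44 kN/bolt. φR_n = 0.75 × (3×77.76 + 6×181.44) = 991.4 kN.
Block shear: shear path 2×[21+2×46] = 2×113 mm, A_gv = 2712, A_nv = 2×(113 − 2.5×20)×12 = 1512 mm²; tension across gage: (104 − 2×20)×12 = 768 mm². R_n = min(0.6×450×1512, 0.6×300×2712) + 1.0×450×768 = min(408.24, 488.16) + 345.6 = 753.84 kN. φR_n = 0.75 × 753.84 = 565.4 kN.
Governing: min(1273.0, 991.4, 565.4) = 565.4 kN → block shear.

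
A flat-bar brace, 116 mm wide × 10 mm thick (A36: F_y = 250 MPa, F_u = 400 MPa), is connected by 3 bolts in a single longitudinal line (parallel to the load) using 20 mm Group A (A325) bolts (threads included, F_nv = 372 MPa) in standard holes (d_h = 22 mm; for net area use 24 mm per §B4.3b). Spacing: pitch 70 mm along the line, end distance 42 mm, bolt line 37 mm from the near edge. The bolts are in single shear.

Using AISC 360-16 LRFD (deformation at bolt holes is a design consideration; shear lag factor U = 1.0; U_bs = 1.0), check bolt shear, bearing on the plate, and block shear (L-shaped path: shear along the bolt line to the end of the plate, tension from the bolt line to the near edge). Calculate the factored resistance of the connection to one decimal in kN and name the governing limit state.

Bolt shear: A_b = π(20)²/4 = 314.16 mm². φR_n = 0.75 × 372 × 314.16 × 3 × 1 = 263.0 kN.
Bearing (10 mm plate, F_u = 400 MPa): end bolts L_c = 42 − 22/2 = 31, R_n = min(1.2×31×10×400, 2.4×20×10×400) = 148.8 kN/bolt; interior L_c = 70 − 22 = 48, R_n = 192 kN/bolt. φR_n = 0.75 × (1×148.8 + 2×192) = 399.6 kN.
Block shear: shear path 1×[42+2×70] = 1×182 mm, A_gv = 1820, A_nv = 1×(182 − 2.5×24)×10 = 1220 mm²; tension to near edge: (37 − 0.5×24)×10 = 250 mm². R_n = min(0.6×400×1220, 0.6×250×1820) + 1.0×400×250 = min(292.8, 273) + 100 = 373 kN. φR_n = 0.75 × 373 = 279.8 kN.
Governing: min(263.0, 399.6, 279.8) = 263.0 kN → bolt shear.

263.0 kN (bolt shear governs)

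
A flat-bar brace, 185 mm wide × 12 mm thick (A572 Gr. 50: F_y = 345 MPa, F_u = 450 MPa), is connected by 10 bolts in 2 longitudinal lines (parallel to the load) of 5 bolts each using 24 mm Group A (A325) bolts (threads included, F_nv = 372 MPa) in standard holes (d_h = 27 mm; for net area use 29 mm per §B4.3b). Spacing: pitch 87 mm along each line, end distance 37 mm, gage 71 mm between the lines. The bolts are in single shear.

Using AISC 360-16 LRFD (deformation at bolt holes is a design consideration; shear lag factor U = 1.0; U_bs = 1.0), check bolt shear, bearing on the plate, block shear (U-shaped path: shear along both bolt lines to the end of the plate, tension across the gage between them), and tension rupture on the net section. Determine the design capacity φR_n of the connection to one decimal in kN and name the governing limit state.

Bolt shear: A_b = π(24)²/4 = 452.39 mm². φR_n = 0.75 × 372 × 452.39 × 10 × 1 = 1262.2 kN.
Bearing (12 mm plate, F_u = 450 MPa): end bolts L_c = 37 − 27/2 = 23.5, R_n = min(1.2×23.5×12×450, 2.4×24×12×450) = 152.28 kN/bolt; interior L_c = 87 − 27 = 60, R_n = 311.04 kN/bolt. φR_n = 0.75 × (2×152.28 + 8×311.04) = 2094.7 kN.
Block shear: shear path 2×[37+4×87] = 2×385 mm, A_gv = 9240, A_nv = 2×(385 − 4.5×29)×12 = 6108 mm²; tension across gage: (71 − 1×29)×12 = 504 mm². R_n = min(0.6×450×6108, 0.6×345×9240) + 1.0×450×504 = min(1649.2, 1912.7) + 226.8 = 1876 kN. φR_n = 0.75 × 1876 = 1407.0 kN.
Tension rupture (net): A_n = (185 − 2×29)×12 = 1524 mm² (U = 1.0, A_e = A_n). φR_n = 0.75 × 450 × 1524 = 514.4 kN.
Governing: min(1262.2, 2094.7, 1407.0, 514.4) = 514.4 kN → net-section rupture.

514.4 kN (net-section rupture governs)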